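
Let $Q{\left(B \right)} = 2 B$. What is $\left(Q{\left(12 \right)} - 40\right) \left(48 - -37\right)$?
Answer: $-1360$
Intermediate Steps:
$\left(Q{\left(12 \right)} - 40\right) \left(48 - -37\right) = \left(2 \cdot 12 - 40\right) \left(48 - -37\right) = \left(24 - 40\right) \left(48 + 37\right) = \left(-16\right) 85 = -1360$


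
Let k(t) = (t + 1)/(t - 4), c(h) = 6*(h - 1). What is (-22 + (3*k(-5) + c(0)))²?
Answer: 6400/9 ≈ 711.11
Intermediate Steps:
c(h) = -6 + 6*h (c(h) = 6*(-1 + h) = -6 + 6*h)
k(t) = (1 + t)/(-4 + t)
(-22 + (3*k(-5) + c(0)))² = (-22 + (3*((1 - 5)/(-4 - 5)) + (-6 + 6*0)))² = (-22 + (3*(-4/(-9)) + (-6 + 0)))² = (-22 + (3*(-⅑*(-4)) - 6))² = (-22 + (3*(4/9) - 6))² = (-22 + (4/3 - 6))² = (-22 - 14/3)² = (-80/3)² = 6400/9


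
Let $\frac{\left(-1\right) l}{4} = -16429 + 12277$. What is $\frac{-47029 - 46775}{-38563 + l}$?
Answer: $\frac{93804}{21955} \approx 4.2726$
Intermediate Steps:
$l = 16608$ ($l = - 4 \left(-16429 + 12277\right) = \left(-4\right) \left(-4152\right) = 16608$)
$\frac{-47029 - 46775}{-38563 + l} = \frac{-47029 - 46775}{-38563 + 16608} = - \frac{93804}{-21955} = \left(-93804\right) \left(- \frac{1}{21955}\right) = \frac{93804}{21955}$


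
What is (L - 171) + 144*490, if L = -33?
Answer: 70356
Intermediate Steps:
(L - 171) + 144*490 = (-33 - 171) + 144*490 = -204 + 70560 = 70356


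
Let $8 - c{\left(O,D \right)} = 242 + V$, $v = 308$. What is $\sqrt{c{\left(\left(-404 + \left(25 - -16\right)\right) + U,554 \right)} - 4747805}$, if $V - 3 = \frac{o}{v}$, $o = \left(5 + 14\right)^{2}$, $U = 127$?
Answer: $\frac{i \sqrt{112604591869}}{154} \approx 2179.0 i$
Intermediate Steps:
$o = 361$ ($o = 19^{2} = 361$)
$V = \frac{1285}{308}$ ($V = 3 + \frac{361}{308} = \frac{1285}{308} \approx 4.1721$)
$c{\left(O,D \right)} = - \frac{73357}{308}$ ($c{\left(O,D \right)} = 8 - \left(242 + \frac{1285}{308}\right) = 8 - \frac{75821}{308} = - \frac{73357}{308}$)
$\sqrt{c{\left(\left(-404 + \left(25 - -16\right)\right) + U,554 \right)} - 4747805} = \sqrt{- \frac{73357}{308} - 4747805} = \sqrt{- \frac{1462397297}{308}} = \frac{i \sqrt{112604591869}}{154}$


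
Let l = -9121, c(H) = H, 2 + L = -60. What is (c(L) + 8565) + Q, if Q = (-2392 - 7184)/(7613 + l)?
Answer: 3208025/377 ≈ 8509.3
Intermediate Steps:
L = -62 (L = -2 - 60 = -62)
Q = 2394/377 (Q = (-2392 - 7184)/(7613 - 9121) = -9576/(-1508) = -9576*(-1/1508) = 2394/377 ≈ 6.3501)
(c(L) + 8565) + Q = (-62 + 8565) + 2394/377 = 8503 + 2394/377 = 3208025/377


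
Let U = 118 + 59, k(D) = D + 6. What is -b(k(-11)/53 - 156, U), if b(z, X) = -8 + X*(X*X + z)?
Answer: -292432604/53 ≈ -5.5176e+6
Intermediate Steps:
k(D) = 6 + D
U = 177
b(z, X) = -8 + X*(z + X²) (b(z, X) = -8 + X*(X² + z) = -8 + X*(z + X²))
-b(k(-11)/53 - 156, U) = -(-8 + 177³ + 177*((6 - 11)/53 - 156)) = -(-8 + 5545233 + 177*(-5*1/53 - 156)) = -(-8 + 5545233 + 177*(-5/53 - 156)) = -(-8 + 5545233 + 177*(-8273/53)) = -(-8 + 5545233 - 1464321/53) = -1*292432604/53 = -292432604/53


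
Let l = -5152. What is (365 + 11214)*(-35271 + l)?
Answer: -468057917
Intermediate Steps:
(365 + 11214)*(-35271 + l) = (365 + 11214)*(-35271 - 5152) = 11579*(-40423) = -468057917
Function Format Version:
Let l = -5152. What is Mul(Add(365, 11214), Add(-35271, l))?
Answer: -468057917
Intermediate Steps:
Mul(Add(365, 11214), Add(-35271, l)) = Mul(Add(365, 11214), Add(-35271, -5152)) = Mul(11579, -40423) = -468057917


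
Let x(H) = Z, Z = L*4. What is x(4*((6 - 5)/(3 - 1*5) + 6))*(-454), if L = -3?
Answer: 5448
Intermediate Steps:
Z = -12 (Z = -3*4 = -12)
x(H) = -12
x(4*((6 - 5)/(3 - 1*5) + 6))*(-454) = -12*(-454) = 5448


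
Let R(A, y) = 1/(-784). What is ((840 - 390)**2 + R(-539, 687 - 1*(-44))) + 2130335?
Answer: 1828942639/784 ≈ 2.3328e+6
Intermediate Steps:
R(A, y) = -1/784
((840 - 390)**2 + R(-539, 687 - 1*(-44))) + 2130335 = ((840 - 390)**2 - 1/784) + 2130335 = (450**2 - 1/784) + 2130335 = (202500 - 1/784) + 2130335 = 158759999/784 + 2130335 = 1828942639/784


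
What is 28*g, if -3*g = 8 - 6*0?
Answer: -224/3 ≈ -74.667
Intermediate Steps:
g = -8/3 (g = -(8 - 6*0)/3 = -(8 + 0)/3 = -⅓*8 = -8/3 ≈ -2.6667)
28*g = 28*(-8/3) = -224/3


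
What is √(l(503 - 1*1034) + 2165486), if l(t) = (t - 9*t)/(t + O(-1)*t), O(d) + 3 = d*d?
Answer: √2165494 ≈ 1471.6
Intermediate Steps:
O(d) = -3 + d² (O(d) = -3 + d*d = -3 + d²)
l(t) = 8 (l(t) = (t - 9*t)/(t + (-3 + (-1)²)*t) = (-8*t)/(t + (-3 + 1)*t) = (-8*t)/(t - 2*t) = (-8*t)/((-t)) = (-8*t)*(-1/t) = 8)
√(l(503 - 1*1034) + 2165486) = √(8 + 2165486) = √2165494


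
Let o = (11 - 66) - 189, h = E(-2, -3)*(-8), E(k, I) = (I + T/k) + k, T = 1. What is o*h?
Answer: -10736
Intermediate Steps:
E(k, I) = I + k + 1/k (E(k, I) = (I + 1/k) + k = I + k + 1/k)
h = 44 (h = (-3 - 2 + 1/(-2))*(-8) = (-3 - 2 - ½)*(-8) = -11/2*(-8) = 44)
o = -244 (o = -55 - 189 = -244)
o*h = -244*44 = -10736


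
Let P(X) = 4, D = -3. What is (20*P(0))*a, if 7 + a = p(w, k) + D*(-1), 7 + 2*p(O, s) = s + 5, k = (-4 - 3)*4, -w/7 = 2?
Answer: -1520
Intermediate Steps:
w = -14 (w = -7*2 = -14)
k = -28 (k = -7*4 = -28)
p(O, s) = -1 + s/2 (p(O, s) = -7/2 + (s + 5)/2 = -7/2 + (5 + s)/2 = -7/2 + (5/2 + s/2) = -1 + s/2)
a = -19 (a = -7 + ((-1 + (½)*(-28)) - 3*(-1)) = -7 + ((-1 - 14) + 3) = -7 + (-15 + 3) = -7 - 12 = -19)
(20*P(0))*a = (20*4)*(-19) = 80*(-19) = -1520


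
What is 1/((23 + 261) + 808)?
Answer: 1/1092 ≈ 0.00091575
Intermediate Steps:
1/((23 + 261) + 808) = 1/(284 + 808) = 1/1092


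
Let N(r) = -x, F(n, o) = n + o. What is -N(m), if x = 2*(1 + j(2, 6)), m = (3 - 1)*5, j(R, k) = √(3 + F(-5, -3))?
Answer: 2 + 2*I*√5 ≈ 2.0 + 4.4721*I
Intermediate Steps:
j(R, k) = I*√5 (j(R, k) = √(3 + (-5 - 3)) = √(3 - 8) = √(-5) = I*√5)
m = 10 (m = 2*5 = 10)
x = 2 + 2*I*√5 (x = 2*(1 + I*√5) = 2 + 2*I*√5 ≈ 2.0 + 4.4721*I)
N(r) = -2 - 2*I*√5 (N(r) = -(2 + 2*I*√5) = -2 - 2*I*√5)
-N(m) = -(-2 - 2*I*√5) = 2 + 2*I*√5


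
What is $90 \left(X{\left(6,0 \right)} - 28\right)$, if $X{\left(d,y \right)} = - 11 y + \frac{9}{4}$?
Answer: $- \frac{4635}{2} \approx -2317.5$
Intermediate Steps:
$X{\left(d,y \right)} = \frac{9}{4} - 11 y$ ($X{\left(d,y \right)} = - 11 y + 9 \cdot \frac{1}{4} = - 11 y + \frac{9}{4} = \frac{9}{4} - 11 y$)
$90 \left(X{\left(6,0 \right)} - 28\right) = 90 \left(\left(\frac{9}{4} - 0\right) - 28\right) = 90 \left(\left(\frac{9}{4} + 0\right) - 28\right) = 90 \left(\frac{9}{4} - 28\right) = 90 \left(- \frac{103}{4}\right) = - \frac{4635}{2}$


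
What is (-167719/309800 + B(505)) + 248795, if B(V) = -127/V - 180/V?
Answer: 7784709829661/31289800 ≈ 2.4879e+5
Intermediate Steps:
B(V) = -307/V
(-167719/309800 + B(505)) + 248795 = (-167719/309800 - 307/505) + 248795 = -35961339/31289800 + 248795 = 7784709829661/31289800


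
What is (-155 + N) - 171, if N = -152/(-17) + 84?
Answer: -3962/17 ≈ -233.06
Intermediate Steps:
N = 1580/17 (N = -152*(-1/17) + 84 = 152/17 + 84 = 1580/17 ≈ 92.941)
(-155 + N) - 171 = (-155 + 1580/17) - 171 = -1055/17 - 171 = -3962/17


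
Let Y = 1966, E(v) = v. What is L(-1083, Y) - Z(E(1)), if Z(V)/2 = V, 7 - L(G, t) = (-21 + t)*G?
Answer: 2106440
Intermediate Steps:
L(G, t) = 7 - G*(-21 + t) (L(G, t) = 7 - (-21 + t)*G = 7 - G*(-21 + t))
Z(V) = 2*V
L(-1083, Y) - Z(E(1)) = (7 + 21*(-1083) - 1*(-1083)*1966) - 2 = (7 - 22743 + 2129178) - 1*2 = 2106442 - 2 = 2106440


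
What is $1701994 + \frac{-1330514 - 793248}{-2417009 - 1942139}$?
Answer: $\frac{3709622932437}{2179574} \approx 1.702 \cdot 10^{6}$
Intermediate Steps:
$1701994 + \frac{-1330514 - 793248}{-2417009 - 1942139} = 1701994 - \frac{2123762}{-4359148} = 1701994 - - \frac{1061881}{2179574} = 1701994 + \frac{1061881}{2179574} = \frac{3709622932437}{2179574}$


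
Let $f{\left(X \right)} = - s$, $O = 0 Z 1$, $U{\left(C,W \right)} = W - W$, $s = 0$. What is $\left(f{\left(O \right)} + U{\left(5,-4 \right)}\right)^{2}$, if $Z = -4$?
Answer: $0$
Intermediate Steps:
$U{\left(C,W \right)} = 0$
$O = 0$ ($O = 0 \left(-4\right) 1 = 0 \cdot 1 = 0$)
$f{\left(X \right)} = 0$ ($f{\left(X \right)} = \left(-1\right) 0 = 0$)
$\left(f{\left(O \right)} + U{\left(5,-4 \right)}\right)^{2} = \left(0 + 0\right)^{2} = 0^{2} = 0$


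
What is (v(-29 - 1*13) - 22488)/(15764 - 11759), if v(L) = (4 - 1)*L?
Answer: -7538/1335 ≈ -5.6464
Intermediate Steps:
v(L) = 3*L
(v(-29 - 1*13) - 22488)/(15764 - 11759) = (3*(-29 - 1*13) - 22488)/(15764 - 11759) = (3*(-29 - 13) - 22488)/4005 = (3*(-42) - 22488)*(1/4005) = (-126 - 22488)*(1/4005) = -22614*1/4005 = -7538/1335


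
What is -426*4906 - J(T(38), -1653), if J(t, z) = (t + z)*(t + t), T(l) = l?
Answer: -1967216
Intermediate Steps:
J(t, z) = 2*t*(t + z) (J(t, z) = (t + z)*(2*t) = 2*t*(t + z))
-426*4906 - J(T(38), -1653) = -426*4906 - 2*38*(38 - 1653) = -2089956 - 2*38*(-1615) = -2089956 - 1*(-122740) = -2089956 + 122740 = -1967216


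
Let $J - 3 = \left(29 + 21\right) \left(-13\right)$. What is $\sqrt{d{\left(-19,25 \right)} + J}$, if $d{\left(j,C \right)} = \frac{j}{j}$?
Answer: $i \sqrt{646} \approx 25.417 i$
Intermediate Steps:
$d{\left(j,C \right)} = 1$
$J = -647$ ($J = 3 + \left(29 + 21\right) \left(-13\right) = 3 + 50 \left(-13\right) = 3 - 650 = -647$)
$\sqrt{d{\left(-19,25 \right)} + J} = \sqrt{1 - 647} = \sqrt{-646} = i \sqrt{646}$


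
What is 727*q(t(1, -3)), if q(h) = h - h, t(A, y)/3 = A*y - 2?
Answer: 0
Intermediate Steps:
t(A, y) = -6 + 3*A*y (t(A, y) = 3*(A*y - 2) = 3*(-2 + A*y) = -6 + 3*A*y)
q(h) = 0
727*q(t(1, -3)) = 727*0 = 0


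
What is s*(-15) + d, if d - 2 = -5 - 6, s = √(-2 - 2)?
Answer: -9 - 30*I ≈ -9.0 - 30.0*I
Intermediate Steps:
s = 2*I (s = √(-4) = 2*I ≈ 2.0*I)
d = -9 (d = 2 + (-5 - 6) = 2 - 11 = -9)
s*(-15) + d = (2*I)*(-15) - 9 = -30*I - 9 = -9 - 30*I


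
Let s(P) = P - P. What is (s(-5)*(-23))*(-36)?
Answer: 0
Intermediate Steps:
s(P) = 0
(s(-5)*(-23))*(-36) = (0*(-23))*(-36) = 0*(-36) = 0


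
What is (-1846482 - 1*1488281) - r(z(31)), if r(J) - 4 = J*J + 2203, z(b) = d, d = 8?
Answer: -3337034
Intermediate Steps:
z(b) = 8
r(J) = 2207 + J² (r(J) = 4 + (J*J + 2203) = 4 + (J² + 2203) = 4 + (2203 + J²) = 2207 + J²)
(-1846482 - 1*1488281) - r(z(31)) = (-1846482 - 1*1488281) - (2207 + 8²) = (-1846482 - 1488281) - (2207 + 64) = -3334763 - 1*2271 = -3334763 - 2271 = -3337034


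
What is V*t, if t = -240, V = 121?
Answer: -29040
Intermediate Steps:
V*t = 121*(-240) = -29040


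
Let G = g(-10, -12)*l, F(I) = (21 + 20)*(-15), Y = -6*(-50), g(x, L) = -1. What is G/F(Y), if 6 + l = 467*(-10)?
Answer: -4676/615 ≈ -7.6032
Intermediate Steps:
Y = 300
F(I) = -615 (F(I) = 41*(-15) = -615)
l = -4676 (l = -6 + 467*(-10) = -6 - 4670 = -4676)
G = 4676 (G = -1*(-4676) = 4676)
G/F(Y) = 4676/(-615) = 4676*(-1/615) = -4676/615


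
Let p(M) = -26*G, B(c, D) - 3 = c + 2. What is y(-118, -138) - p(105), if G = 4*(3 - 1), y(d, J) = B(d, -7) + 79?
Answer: 174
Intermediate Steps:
B(c, D) = 5 + c (B(c, D) = 3 + (c + 2) = 3 + (2 + c) = 5 + c)
y(d, J) = 84 + d (y(d, J) = (5 + d) + 79 = 84 + d)
G = 8 (G = 4*2 = 8)
p(M) = -208 (p(M) = -26*8 = -208)
y(-118, -138) - p(105) = (84 - 118) - 1*(-208) = -34 + 208 = 174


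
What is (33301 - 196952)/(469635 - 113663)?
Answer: -163651/355972 ≈ -0.45973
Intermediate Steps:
(33301 - 196952)/(469635 - 113663) = -163651/355972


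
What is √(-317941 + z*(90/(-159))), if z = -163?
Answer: 11*I*√7378819/53 ≈ 563.78*I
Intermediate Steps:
√(-317941 + z*(90/(-159))) = √(-317941 - 14670/(-159)) = √(-317941 - 14670*(-1)/159) = √(-317941 - 163*(-30/53)) = √(-317941 + 4890/53) = √(-16845983/53) = 11*I*√7378819/53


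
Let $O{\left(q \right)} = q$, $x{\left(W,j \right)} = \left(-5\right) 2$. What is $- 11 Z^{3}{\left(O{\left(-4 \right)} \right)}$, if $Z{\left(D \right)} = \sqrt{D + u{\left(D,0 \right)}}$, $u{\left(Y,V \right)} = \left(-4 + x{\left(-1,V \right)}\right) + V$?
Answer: $594 i \sqrt{2} \approx 840.04 i$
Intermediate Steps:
$x{\left(W,j \right)} = -10$
$u{\left(Y,V \right)} = -14 + V$ ($u{\left(Y,V \right)} = \left(-4 - 10\right) + V = -14 + V$)
$Z{\left(D \right)} = \sqrt{-14 + D}$ ($Z{\left(D \right)} = \sqrt{D + \left(-14 + 0\right)} = \sqrt{D - 14} = \sqrt{-14 + D}$)
$- 11 Z^{3}{\left(O{\left(-4 \right)} \right)} = - 11 \left(\sqrt{-14 - 4}\right)^{3} = - 11 \left(\sqrt{-18}\right)^{3} = - 11 \left(3 i \sqrt{2}\right)^{3} = - 11 \left(- 54 i \sqrt{2}\right) = 594 i \sqrt{2}$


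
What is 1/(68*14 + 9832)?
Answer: 1/10784 ≈ 9.2730e-5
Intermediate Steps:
1/(68*14 + 9832) = 1/(952 + 9832) = 1/10784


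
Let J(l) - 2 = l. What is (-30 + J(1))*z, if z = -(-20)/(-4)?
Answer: 135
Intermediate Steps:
J(l) = 2 + l
z = -5 (z = -(-20)*(-1)/4 = -5*1 = -5)
(-30 + J(1))*z = (-30 + (2 + 1))*(-5) = (-30 + 3)*(-5) = -27*(-5) = 135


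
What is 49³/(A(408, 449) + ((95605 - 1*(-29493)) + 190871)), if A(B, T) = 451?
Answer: 117649/316420 ≈ 0.37181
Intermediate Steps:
49³/(A(408, 449) + ((95605 - 1*(-29493)) + 190871)) = 49³/(451 + ((95605 - 1*(-29493)) + 190871)) = 117649/(451 + ((95605 + 29493) + 190871)) = 117649/(451 + (125098 + 190871)) = 117649/(451 + 315969) = 117649/316420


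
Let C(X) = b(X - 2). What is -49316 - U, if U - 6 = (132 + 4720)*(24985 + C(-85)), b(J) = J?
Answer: -120854418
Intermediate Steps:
C(X) = -2 + X (C(X) = X - 2 = -2 + X)
U = 120805102 (U = 6 + (132 + 4720)*(24985 + (-2 - 85)) = 6 + 4852*(24985 - 87) = 6 + 4852*24898 = 6 + 120805096 = 120805102)
-49316 - U = -49316 - 1*120805102 = -49316 - 120805102 = -120854418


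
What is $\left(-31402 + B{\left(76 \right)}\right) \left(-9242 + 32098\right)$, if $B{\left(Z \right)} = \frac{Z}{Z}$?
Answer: $-717701256$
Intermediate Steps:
$B{\left(Z \right)} = 1$
$\left(-31402 + B{\left(76 \right)}\right) \left(-9242 + 32098\right) = \left(-31402 + 1\right) \left(-9242 + 32098\right) = \left(-31401\right) 22856 = -717701256$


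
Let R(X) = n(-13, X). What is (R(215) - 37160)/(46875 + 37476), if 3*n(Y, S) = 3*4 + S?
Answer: -111253/253053 ≈ -0.43964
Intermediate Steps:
n(Y, S) = 4 + S/3 (n(Y, S) = (3*4 + S)/3 = (12 + S)/3 = 4 + S/3)
R(X) = 4 + X/3
(R(215) - 37160)/(46875 + 37476) = ((4 + (⅓)*215) - 37160)/(46875 + 37476) = ((4 + 215/3) - 37160)/84351 = (227/3 - 37160)*(1/84351) = -111253/3*1/84351 = -111253/253053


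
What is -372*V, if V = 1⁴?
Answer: -372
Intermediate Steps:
V = 1
-372*V = -372*1 = -372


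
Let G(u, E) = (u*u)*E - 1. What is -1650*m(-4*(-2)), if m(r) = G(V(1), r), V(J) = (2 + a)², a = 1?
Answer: -1067550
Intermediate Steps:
V(J) = 9 (V(J) = (2 + 1)² = 3² = 9)
G(u, E) = -1 + E*u² (G(u, E) = u²*E - 1 = E*u² - 1 = -1 + E*u²)
m(r) = -1 + 81*r (m(r) = -1 + r*9² = -1 + r*81 = -1 + 81*r)
-1650*m(-4*(-2)) = -1650*(-1 + 81*(-4*(-2))) = -1650*(-1 + 81*8) = -1650*(-1 + 648) = -1650*647 = -1067550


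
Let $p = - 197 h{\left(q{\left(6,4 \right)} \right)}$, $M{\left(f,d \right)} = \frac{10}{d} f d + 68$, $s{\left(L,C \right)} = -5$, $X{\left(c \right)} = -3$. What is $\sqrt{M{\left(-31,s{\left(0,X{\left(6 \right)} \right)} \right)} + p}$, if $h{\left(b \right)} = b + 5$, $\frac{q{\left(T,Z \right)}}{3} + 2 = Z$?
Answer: $i \sqrt{2409} \approx 49.082 i$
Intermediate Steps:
$q{\left(T,Z \right)} = -6 + 3 Z$
$h{\left(b \right)} = 5 + b$
$M{\left(f,d \right)} = 68 + 10 f$ ($M{\left(f,d \right)} = \frac{10 f}{d} d + 68 = 10 f + 68 = 68 + 10 f$)
$p = -2167$ ($p = - 197 \left(5 + \left(-6 + 3 \cdot 4\right)\right) = - 197 \left(5 + \left(-6 + 12\right)\right) = - 197 \left(5 + 6\right) = \left(-197\right) 11 = -2167$)
$\sqrt{M{\left(-31,s{\left(0,X{\left(6 \right)} \right)} \right)} + p} = \sqrt{\left(68 + 10 \left(-31\right)\right) - 2167} = \sqrt{\left(68 - 310\right) - 2167} = \sqrt{-242 - 2167} = \sqrt{-2409} = i \sqrt{2409}$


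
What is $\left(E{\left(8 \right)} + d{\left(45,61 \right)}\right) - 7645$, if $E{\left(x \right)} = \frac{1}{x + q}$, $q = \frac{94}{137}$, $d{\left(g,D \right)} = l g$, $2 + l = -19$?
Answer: $- \frac{10221963}{1190} \approx -8589.9$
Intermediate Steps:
$l = -21$ ($l = -2 - 19 = -21$)
$d{\left(g,D \right)} = - 21 g$
$q = \frac{94}{137}$ ($q = 94 \cdot \frac{1}{137} = \frac{94}{137} \approx 0.68613$)
$E{\left(x \right)} = \frac{1}{\frac{94}{137} + x}$ ($E{\left(x \right)} = \frac{1}{x + \frac{94}{137}} = \frac{1}{\frac{94}{137} + x}$)
$\left(E{\left(8 \right)} + d{\left(45,61 \right)}\right) - 7645 = \left(\frac{137}{94 + 137 \cdot 8} - 945\right) - 7645 = \left(\frac{137}{94 + 1096} - 945\right) - 7645 = \left(\frac{137}{1190} - 945\right) - 7645 = - \frac{1124413}{1190} - 7645 = - \frac{10221963}{1190}$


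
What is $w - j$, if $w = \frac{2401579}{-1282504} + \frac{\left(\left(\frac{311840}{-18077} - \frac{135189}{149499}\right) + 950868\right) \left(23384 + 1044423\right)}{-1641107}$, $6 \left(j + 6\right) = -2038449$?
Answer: $- \frac{4520214300018724741652357}{16205153735471789144} \approx -2.7894 \cdot 10^{5}$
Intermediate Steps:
$j = - \frac{679495}{2}$ ($j = -6 + \frac{1}{6} \left(-2038449\right) = -6 - \frac{679483}{2} = - \frac{679495}{2} \approx -3.3975 \cdot 10^{5}$)
$w = - \frac{10025874768760926423853497}{16205153735471789144}$ ($w = 2401579 \left(- \frac{1}{1282504}\right) + \left(\left(311840 \left(- \frac{1}{18077}\right) - \frac{5007}{5537}\right) + 950868\right) 1067807 \left(- \frac{1}{1641107}\right) = - \frac{2401579}{1282504} + \left(\left(- \frac{311840}{18077} - \frac{5007}{5537}\right) + 950868\right) 1067807 \left(- \frac{1}{1641107}\right) = - \frac{2401579}{1282504} + \left(- \frac{1817169619}{100092349} + 950868\right) 1067807 \left(- \frac{1}{1641107}\right) = - \frac{2401579}{1282504} + \frac{95172794539313}{100092349} \cdot 1067807 \left(- \frac{1}{1641107}\right) = - \frac{2401579}{1282504} + \frac{101626176218640196591}{100092349} \left(- \frac{1}{1641107}\right) = - \frac{2401579}{1282504} - \frac{7817398170664630507}{12635558045411} = - \frac{10025874768760926423853497}{16205153735471789144} \approx -6.1868 \cdot 10^{5}$)
$w - j = - \frac{10025874768760926423853497}{16205153735471789144} - - \frac{679495}{2} = - \frac{10025874768760926423853497}{16205153735471789144} + \frac{679495}{2} = - \frac{4520214300018724741652357}{16205153735471789144}$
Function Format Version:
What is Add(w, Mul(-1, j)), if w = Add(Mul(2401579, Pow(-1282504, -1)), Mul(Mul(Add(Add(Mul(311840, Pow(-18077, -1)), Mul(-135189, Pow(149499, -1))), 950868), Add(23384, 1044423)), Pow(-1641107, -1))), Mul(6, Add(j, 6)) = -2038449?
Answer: Rational(-4520214300018724741652357, 16205153735471789144) ≈ -2.7894e+5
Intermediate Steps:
j = Rational(-679495, 2) (j = Add(-6, Mul(Rational(1, 6), -2038449)) = Add(-6, Rational(-679483, 2)) = Rational(-679495, 2) ≈ -3.3975e+5)
w = Rational(-10025874768760926423853497, 16205153735471789144) (w = Add(Mul(2401579, Rational(-1, 1282504)), Mul(Mul(Add(Add(Mul(311840, Rational(-1, 18077)), Mul(-135189, Rational(1, 149499))), 950868), 1067807), Rational(-1, 1641107))) = Add(Rational(-2401579, 1282504), Mul(Mul(Add(Add(Rational(-311840, 18077), Rational(-5007, 5537)), 950868), 1067807), Rational(-1, 1641107))) = Add(Rational(-2401579, 1282504), Mul(Mul(Add(Rational(-1817169619, 100092349), 950868), 1067807), Rational(-1, 1641107))) = Add(Rational(-2401579, 1282504), Mul(Mul(Rational(95172794539313, 100092349), 1067807), Rational(-1, 1641107))) = Add(Rational(-2401579, 1282504), Mul(Rational(101626176218640196591, 100092349), Rational(-1, 1641107))) = Add(Rational(-2401579, 1282504), Rational(-7817398170664630507, 12635558045411)) = Rational(-10025874768760926423853497, 16205153735471789144) ≈ -6.1868e+5)
Add(w, Mul(-1, j)) = Add(Rational(-10025874768760926423853497, 16205153735471789144), Mul(-1, Rational(-679495, 2))) = Add(Rational(-10025874768760926423853497, 16205153735471789144), Rational(679495, 2)) = Rational(-4520214300018724741652357, 16205153735471789144)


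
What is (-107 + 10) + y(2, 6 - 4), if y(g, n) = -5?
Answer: -102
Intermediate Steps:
(-107 + 10) + y(2, 6 - 4) = (-107 + 10) - 5 = -97 - 5 = -102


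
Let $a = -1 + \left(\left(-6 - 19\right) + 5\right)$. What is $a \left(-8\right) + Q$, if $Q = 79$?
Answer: $247$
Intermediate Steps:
$a = -21$ ($a = -1 + \left(-25 + 5\right) = -1 - 20 = -21$)
$a \left(-8\right) + Q = \left(-21\right) \left(-8\right) + 79 = 168 + 79 = 247$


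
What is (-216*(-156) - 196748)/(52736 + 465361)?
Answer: -163052/518097 ≈ -0.31471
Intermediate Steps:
(-216*(-156) - 196748)/(52736 + 465361) = (33696 - 196748)/518097 = -163052*1/518097 = -163052/518097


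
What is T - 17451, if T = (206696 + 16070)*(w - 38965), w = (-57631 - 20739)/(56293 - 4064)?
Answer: -453370121176209/52229 ≈ -8.6804e+9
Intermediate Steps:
w = -78370/52229 ≈ -1.5005
T = -453369209727930/52229 (T = (206696 + 16070)*(-78370/52229 - 38965) = 222766*(-2035181355/52229) = -453369209727930/52229 ≈ -8.6804e+9)
T - 17451 = -453369209727930/52229 - 17451 = -453370121176209/52229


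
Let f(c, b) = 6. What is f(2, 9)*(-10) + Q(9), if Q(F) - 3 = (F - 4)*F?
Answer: -12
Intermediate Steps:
Q(F) = 3 + F*(-4 + F) (Q(F) = 3 + (F - 4)*F = 3 + (-4 + F)*F = 3 + F*(-4 + F))
f(2, 9)*(-10) + Q(9) = 6*(-10) + (3 + 9² - 4*9) = -60 + (3 + 81 - 36) = -60 + 48 = -12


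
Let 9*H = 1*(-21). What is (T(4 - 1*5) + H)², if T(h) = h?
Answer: 100/9 ≈ 11.111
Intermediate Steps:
H = -7/3 (H = (1*(-21))/9 = (⅑)*(-21) = -7/3 ≈ -2.3333)
(T(4 - 1*5) + H)² = ((4 - 1*5) - 7/3)² = ((4 - 5) - 7/3)² = (-1 - 7/3)² = (-10/3)² = 100/9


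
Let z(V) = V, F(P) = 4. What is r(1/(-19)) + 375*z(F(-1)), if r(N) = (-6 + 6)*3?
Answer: 1500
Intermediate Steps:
r(N) = 0 (r(N) = 0*3 = 0)
r(1/(-19)) + 375*z(F(-1)) = 0 + 375*4 = 0 + 1500 = 1500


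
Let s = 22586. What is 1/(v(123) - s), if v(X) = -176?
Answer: -1/22762 ≈ -4.3933e-5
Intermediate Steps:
1/(v(123) - s) = 1/(-176 - 1*22586) = 1/(-176 - 22586) = 1/(-22762) = -1/22762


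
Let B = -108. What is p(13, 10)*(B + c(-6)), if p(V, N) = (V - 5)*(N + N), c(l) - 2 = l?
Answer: -17920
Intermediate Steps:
c(l) = 2 + l
p(V, N) = 2*N*(-5 + V) (p(V, N) = (-5 + V)*(2*N) = 2*N*(-5 + V))
p(13, 10)*(B + c(-6)) = (2*10*(-5 + 13))*(-108 + (2 - 6)) = (2*10*8)*(-108 - 4) = 160*(-112) = -17920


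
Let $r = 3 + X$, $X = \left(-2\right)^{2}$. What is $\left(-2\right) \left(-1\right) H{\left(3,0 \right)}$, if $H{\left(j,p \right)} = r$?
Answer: $14$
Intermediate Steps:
$X = 4$
$r = 7$ ($r = 3 + 4 = 7$)
$H{\left(j,p \right)} = 7$
$\left(-2\right) \left(-1\right) H{\left(3,0 \right)} = \left(-2\right) \left(-1\right) 7 = 2 \cdot 7 = 14$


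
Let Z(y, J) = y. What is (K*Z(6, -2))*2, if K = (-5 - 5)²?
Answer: 1200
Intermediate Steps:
K = 100 (K = (-10)² = 100)
(K*Z(6, -2))*2 = (100*6)*2 = 600*2 = 1200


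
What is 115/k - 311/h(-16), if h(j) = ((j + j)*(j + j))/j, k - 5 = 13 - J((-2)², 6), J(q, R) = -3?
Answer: 13891/1344 ≈ 10.336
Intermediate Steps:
k = 21 (k = 5 + (13 - 1*(-3)) = 5 + (13 + 3) = 5 + 16 = 21)
h(j) = 4*j (h(j) = ((2*j)*(2*j))/j = (4*j²)/j = 4*j)
115/k - 311/h(-16) = 115/21 - 311/(4*(-16)) = 115*(1/21) - 311/(-64) = 115/21 - 311*(-1/64) = 115/21 + 311/64 = 13891/1344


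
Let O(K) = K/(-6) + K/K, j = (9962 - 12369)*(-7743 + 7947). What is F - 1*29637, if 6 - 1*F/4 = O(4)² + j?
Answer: 17410487/9 ≈ 1.9345e+6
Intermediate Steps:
j = -491028 (j = -2407*204 = -491028)
O(K) = 1 - K/6 (O(K) = K*(-⅙) + 1 = -K/6 + 1 = 1 - K/6)
F = 17677220/9 (F = 24 - 4*((1 - ⅙*4)² - 491028) = 24 - 4*((1 - ⅔)² - 491028) = 24 - 4*((⅓)² - 491028) = 24 - 4*(⅑ - 491028) = 24 - 4*(-4419251/9) = 24 + 17677004/9 = 17677220/9 ≈ 1.9641e+6)
F - 1*29637 = 17677220/9 - 1*29637 = 17677220/9 - 29637 = 17410487/9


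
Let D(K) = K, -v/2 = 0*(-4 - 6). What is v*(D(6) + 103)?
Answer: 0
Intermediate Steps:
v = 0 (v = -0*(-4 - 6) = -0*(-10) = -2*0 = 0)
v*(D(6) + 103) = 0*(6 + 103) = 0*109 = 0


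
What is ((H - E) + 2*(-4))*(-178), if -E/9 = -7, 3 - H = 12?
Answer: 14240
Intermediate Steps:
H = -9 (H = 3 - 1*12 = 3 - 12 = -9)
E = 63 (E = -9*(-7) = 63)
((H - E) + 2*(-4))*(-178) = ((-9 - 1*63) + 2*(-4))*(-178) = ((-9 - 63) - 8)*(-178) = (-72 - 8)*(-178) = -80*(-178) = 14240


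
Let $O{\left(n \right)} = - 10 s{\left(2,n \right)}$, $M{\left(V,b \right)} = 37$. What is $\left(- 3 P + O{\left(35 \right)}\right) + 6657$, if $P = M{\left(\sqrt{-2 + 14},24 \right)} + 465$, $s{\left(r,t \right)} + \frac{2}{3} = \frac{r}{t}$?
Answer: $\frac{108299}{21} \approx 5157.1$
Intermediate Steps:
$s{\left(r,t \right)} = - \frac{2}{3} + \frac{r}{t}$
$O{\left(n \right)} = \frac{20}{3} - \frac{20}{n}$ ($O{\left(n \right)} = - 10 \left(- \frac{2}{3} + \frac{2}{n}\right) = \frac{20}{3} - \frac{20}{n}$)
$P = 502$ ($P = 37 + 465 = 502$)
$\left(- 3 P + O{\left(35 \right)}\right) + 6657 = \left(\left(-3\right) 502 + \left(\frac{20}{3} - \frac{20}{35}\right)\right) + 6657 = \left(-1506 + \left(\frac{20}{3} - \frac{4}{7}\right)\right) + 6657 = \left(-1506 + \frac{128}{21}\right) + 6657 = - \frac{31498}{21} + 6657 = \frac{108299}{21}$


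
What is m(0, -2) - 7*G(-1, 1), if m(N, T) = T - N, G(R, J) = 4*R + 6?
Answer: -16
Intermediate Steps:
G(R, J) = 6 + 4*R
m(0, -2) - 7*G(-1, 1) = (-2 - 1*0) - 7*(6 + 4*(-1)) = (-2 + 0) - 7*(6 - 4) = -2 - 7*2 = -2 - 14 = -16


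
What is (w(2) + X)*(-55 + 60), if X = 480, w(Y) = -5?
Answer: 2375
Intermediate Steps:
(w(2) + X)*(-55 + 60) = (-5 + 480)*(-55 + 60) = 475*5 = 2375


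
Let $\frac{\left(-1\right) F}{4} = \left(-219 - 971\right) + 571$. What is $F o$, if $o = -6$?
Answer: $-14856$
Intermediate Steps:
$F = 2476$ ($F = - 4 \left(\left(-219 - 971\right) + 571\right) = - 4 \left(-1190 + 571\right) = \left(-4\right) \left(-619\right) = 2476$)
$F o = 2476 \left(-6\right) = -14856$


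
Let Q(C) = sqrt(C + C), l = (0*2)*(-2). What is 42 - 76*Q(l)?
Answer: 42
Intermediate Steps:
l = 0 (l = 0*(-2) = 0)
Q(C) = sqrt(2)*sqrt(C) (Q(C) = sqrt(2*C) = sqrt(2)*sqrt(C))
42 - 76*Q(l) = 42 - 76*sqrt(2)*sqrt(0) = 42 - 76*sqrt(2)*0 = 42 - 76*0 = 42 + 0 = 42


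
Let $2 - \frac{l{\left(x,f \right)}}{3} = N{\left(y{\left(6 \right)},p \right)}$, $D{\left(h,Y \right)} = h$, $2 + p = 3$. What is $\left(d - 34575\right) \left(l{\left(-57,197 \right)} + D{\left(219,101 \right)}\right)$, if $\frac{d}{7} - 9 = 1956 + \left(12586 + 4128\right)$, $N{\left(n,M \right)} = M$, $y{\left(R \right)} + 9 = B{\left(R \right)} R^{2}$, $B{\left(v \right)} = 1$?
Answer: $21351516$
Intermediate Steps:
$p = 1$ ($p = -2 + 3 = 1$)
$y{\left(R \right)} = -9 + R^{2}$ ($y{\left(R \right)} = -9 + 1 R^{2} = -9 + R^{2}$)
$l{\left(x,f \right)} = 3$ ($l{\left(x,f \right)} = 6 - 3 = 3$)
$d = 130753$ ($d = 63 + 7 \left(1956 + \left(12586 + 4128\right)\right) = 63 + 7 \left(1956 + 16714\right) = 63 + 7 \cdot 18670 = 63 + 130690 = 130753$)
$\left(d - 34575\right) \left(l{\left(-57,197 \right)} + D{\left(219,101 \right)}\right) = \left(130753 - 34575\right) \left(3 + 219\right) = 96178 \cdot 222 = 21351516$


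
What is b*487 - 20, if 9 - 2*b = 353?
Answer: -83784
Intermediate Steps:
b = -172 (b = 9/2 - ½*353 = 9/2 - 353/2 = -172)
b*487 - 20 = -172*487 - 20 = -83764 - 20 = -83784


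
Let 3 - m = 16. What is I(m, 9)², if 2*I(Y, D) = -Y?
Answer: 169/4 ≈ 42.250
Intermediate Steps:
m = -13 (m = 3 - 1*16 = 3 - 16 = -13)
I(Y, D) = -Y/2 (I(Y, D) = (-Y)/2 = -Y/2)
I(m, 9)² = (-½*(-13))² = (13/2)² = 169/4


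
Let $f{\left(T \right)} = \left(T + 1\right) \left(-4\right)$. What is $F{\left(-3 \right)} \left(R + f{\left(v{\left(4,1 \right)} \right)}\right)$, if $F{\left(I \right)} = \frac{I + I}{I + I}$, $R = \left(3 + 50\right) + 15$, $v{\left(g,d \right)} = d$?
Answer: $60$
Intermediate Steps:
$R = 68$ ($R = 53 + 15 = 68$)
$F{\left(I \right)} = 1$ ($F{\left(I \right)} = \frac{2 I}{2 I} = 2 I \frac{1}{2 I} = 1$)
$f{\left(T \right)} = -4 - 4 T$ ($f{\left(T \right)} = \left(1 + T\right) \left(-4\right) = -4 - 4 T$)
$F{\left(-3 \right)} \left(R + f{\left(v{\left(4,1 \right)} \right)}\right) = 1 \left(68 - 8\right) = 1 \cdot 60 = 60$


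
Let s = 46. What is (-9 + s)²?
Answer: 1369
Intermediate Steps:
(-9 + s)² = (-9 + 46)² = 37² = 1369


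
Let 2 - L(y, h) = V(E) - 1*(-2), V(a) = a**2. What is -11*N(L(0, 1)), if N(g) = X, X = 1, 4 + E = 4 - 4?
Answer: -11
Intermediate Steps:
E = -4 (E = -4 + (4 - 4) = -4 + 0 = -4)
L(y, h) = -16 (L(y, h) = 2 - ((-4)**2 - 1*(-2)) = 2 - (16 + 2) = 2 - 1*18 = 2 - 18 = -16)
N(g) = 1
-11*N(L(0, 1)) = -11*1 = -11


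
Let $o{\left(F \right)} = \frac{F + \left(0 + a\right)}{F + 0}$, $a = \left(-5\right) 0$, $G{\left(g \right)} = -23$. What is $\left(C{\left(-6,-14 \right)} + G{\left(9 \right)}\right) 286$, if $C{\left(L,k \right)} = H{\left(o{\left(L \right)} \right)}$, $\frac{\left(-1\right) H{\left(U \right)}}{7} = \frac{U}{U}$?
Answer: $-8580$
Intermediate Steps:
$a = 0$
$o{\left(F \right)} = 1$ ($o{\left(F \right)} = \frac{F + \left(0 + 0\right)}{F + 0} = \frac{F + 0}{F} = \frac{F}{F} = 1$)
$H{\left(U \right)} = -7$ ($H{\left(U \right)} = - 7 \frac{U}{U} = \left(-7\right) 1 = -7$)
$C{\left(L,k \right)} = -7$
$\left(C{\left(-6,-14 \right)} + G{\left(9 \right)}\right) 286 = \left(-7 - 23\right) 286 = \left(-30\right) 286 = -8580$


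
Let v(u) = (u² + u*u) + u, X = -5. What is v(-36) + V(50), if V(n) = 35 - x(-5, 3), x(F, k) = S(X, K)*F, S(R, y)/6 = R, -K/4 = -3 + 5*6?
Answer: 2441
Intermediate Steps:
K = -108 (K = -4*(-3 + 5*6) = -4*(-3 + 30) = -4*27 = -108)
S(R, y) = 6*R
x(F, k) = -30*F (x(F, k) = (6*(-5))*F = -30*F)
v(u) = u + 2*u² (v(u) = (u² + u²) + u = 2*u² + u = u + 2*u²)
V(n) = -115 (V(n) = 35 - (-30)*(-5) = 35 - 1*150 = 35 - 150 = -115)
v(-36) + V(50) = -36*(1 + 2*(-36)) - 115 = -36*(1 - 72) - 115 = -36*(-71) - 115 = 2556 - 115 = 2441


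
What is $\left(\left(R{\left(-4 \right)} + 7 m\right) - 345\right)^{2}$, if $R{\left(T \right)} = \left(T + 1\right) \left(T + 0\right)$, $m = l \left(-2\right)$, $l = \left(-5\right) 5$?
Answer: $289$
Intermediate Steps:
$l = -25$
$m = 50$ ($m = \left(-25\right) \left(-2\right) = 50$)
$R{\left(T \right)} = T \left(1 + T\right)$ ($R{\left(T \right)} = \left(1 + T\right) T = T \left(1 + T\right)$)
$\left(\left(R{\left(-4 \right)} + 7 m\right) - 345\right)^{2} = \left(\left(- 4 \left(1 - 4\right) + 7 \cdot 50\right) - 345\right)^{2} = \left(\left(\left(-4\right) \left(-3\right) + 350\right) - 345\right)^{2} = \left(\left(12 + 350\right) - 345\right)^{2} = \left(362 - 345\right)^{2} = 17^{2} = 289$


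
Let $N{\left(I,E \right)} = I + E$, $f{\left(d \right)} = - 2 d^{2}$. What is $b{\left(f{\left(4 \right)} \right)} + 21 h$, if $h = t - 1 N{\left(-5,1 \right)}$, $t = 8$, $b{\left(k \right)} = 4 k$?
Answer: $124$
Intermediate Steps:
$N{\left(I,E \right)} = E + I$
$h = 12$ ($h = 8 - 1 \left(1 - 5\right) = 8 - 1 \left(-4\right) = 8 - -4 = 8 + 4 = 12$)
$b{\left(f{\left(4 \right)} \right)} + 21 h = 4 \left(- 2 \cdot 4^{2}\right) + 21 \cdot 12 = 4 \left(\left(-2\right) 16\right) + 252 = 4 \left(-32\right) + 252 = -128 + 252 = 124$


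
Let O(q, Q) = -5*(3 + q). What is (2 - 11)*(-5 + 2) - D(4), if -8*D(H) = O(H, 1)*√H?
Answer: 73/4 ≈ 18.250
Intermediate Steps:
O(q, Q) = -15 - 5*q
D(H) = -√H*(-15 - 5*H)/8 (D(H) = -(-15 - 5*H)*√H/8 = -√H*(-15 - 5*H)/8)
(2 - 11)*(-5 + 2) - D(4) = (2 - 11)*(-5 + 2) - 5*√4*(3 + 4)/8 = -9*(-3) - 5*2*7/8 = 27 - 1*35/4 = 27 - 35/4 = 73/4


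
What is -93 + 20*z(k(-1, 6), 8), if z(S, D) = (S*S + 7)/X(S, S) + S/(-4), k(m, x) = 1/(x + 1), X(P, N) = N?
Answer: 6224/7 ≈ 889.14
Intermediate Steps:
k(m, x) = 1/(1 + x)
z(S, D) = -S/4 + (7 + S²)/S (z(S, D) = (S*S + 7)/S + S/(-4) = (S² + 7)/S + S*(-¼) = (7 + S²)/S - S/4 = -S/4 + (7 + S²)/S)
-93 + 20*z(k(-1, 6), 8) = -93 + 20*(7/(1/(1 + 6)) + 3/(4*(1 + 6))) = -93 + 20*(7/(1/7) + (¾)/7) = -93 + 20*(7/(⅐) + (¾)*(⅐)) = -93 + 20*(7*7 + 3/28) = -93 + 20*(49 + 3/28) = -93 + 20*(1375/28) = -93 + 6875/7 = 6224/7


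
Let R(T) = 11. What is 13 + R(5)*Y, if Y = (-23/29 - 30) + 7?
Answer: -7213/29 ≈ -248.72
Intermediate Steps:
Y = -690/29 (Y = (-23*1/29 - 30) + 7 = (-23/29 - 30) + 7 = -893/29 + 7 = -690/29 ≈ -23.793)
13 + R(5)*Y = 13 + 11*(-690/29) = 13 - 7590/29 = -7213/29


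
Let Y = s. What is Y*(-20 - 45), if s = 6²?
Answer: -2340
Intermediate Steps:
s = 36
Y = 36
Y*(-20 - 45) = 36*(-20 - 45) = 36*(-65) = -2340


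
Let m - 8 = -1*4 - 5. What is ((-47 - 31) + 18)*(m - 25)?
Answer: 1560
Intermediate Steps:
m = -1 (m = 8 + (-1*4 - 5) = 8 + (-4 - 5) = 8 - 9 = -1)
((-47 - 31) + 18)*(m - 25) = ((-47 - 31) + 18)*(-1 - 25) = (-78 + 18)*(-26) = -60*(-26) = 1560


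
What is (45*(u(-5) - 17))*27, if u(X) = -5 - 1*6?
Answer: -34020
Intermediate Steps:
u(X) = -11 (u(X) = -5 - 6 = -11)
(45*(u(-5) - 17))*27 = (45*(-11 - 17))*27 = (45*(-28))*27 = -1260*27 = -34020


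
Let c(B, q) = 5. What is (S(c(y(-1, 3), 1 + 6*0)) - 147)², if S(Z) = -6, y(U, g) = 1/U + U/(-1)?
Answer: 23409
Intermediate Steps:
y(U, g) = 1/U - U (y(U, g) = 1/U + U*(-1) = 1/U - U)
(S(c(y(-1, 3), 1 + 6*0)) - 147)² = (-6 - 147)² = (-153)² = 23409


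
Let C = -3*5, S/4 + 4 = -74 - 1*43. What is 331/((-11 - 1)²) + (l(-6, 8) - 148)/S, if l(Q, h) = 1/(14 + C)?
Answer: 45415/17424 ≈ 2.6065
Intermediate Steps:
S = -484 (S = -16 + 4*(-74 - 1*43) = -16 + 4*(-74 - 43) = -16 + 4*(-117) = -16 - 468 = -484)
C = -15
l(Q, h) = -1 (l(Q, h) = 1/(14 - 15) = 1/(-1) = -1)
331/((-11 - 1)²) + (l(-6, 8) - 148)/S = 331/((-11 - 1)²) + (-1 - 148)/(-484) = 331/((-12)²) - 149*(-1/484) = 331/144 + 149/484 = 45415/17424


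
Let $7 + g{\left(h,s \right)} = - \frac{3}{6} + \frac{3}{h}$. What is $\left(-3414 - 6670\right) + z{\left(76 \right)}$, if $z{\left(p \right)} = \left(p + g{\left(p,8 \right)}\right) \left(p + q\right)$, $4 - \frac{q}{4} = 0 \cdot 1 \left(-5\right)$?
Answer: $- \frac{71789}{19} \approx -3778.4$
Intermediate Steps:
$g{\left(h,s \right)} = - \frac{15}{2} + \frac{3}{h}$ ($g{\left(h,s \right)} = -7 + \left(- \frac{3}{6} + \frac{3}{h}\right) = -7 + \left(\left(-3\right) \frac{1}{6} + \frac{3}{h}\right) = -7 - \left(\frac{1}{2} - \frac{3}{h}\right) = - \frac{15}{2} + \frac{3}{h}$)
$q = 16$ ($q = 16 - 4 \cdot 0 \cdot 1 \left(-5\right) = 16 - 4 \cdot 0 \left(-5\right) = 16 - 0 = 16 + 0 = 16$)
$z{\left(p \right)} = \left(16 + p\right) \left(- \frac{15}{2} + p + \frac{3}{p}\right)$ ($z{\left(p \right)} = \left(p - \left(\frac{15}{2} - \frac{3}{p}\right)\right) \left(p + 16\right) = \left(- \frac{15}{2} + p + \frac{3}{p}\right) \left(16 + p\right) = \left(16 + p\right) \left(- \frac{15}{2} + p + \frac{3}{p}\right)$)
$\left(-3414 - 6670\right) + z{\left(76 \right)} = \left(-3414 - 6670\right) + \left(-117 + 76^{2} + \frac{48}{76} + \frac{17}{2} \cdot 76\right) = -10084 + \left(-117 + 5776 + 48 \cdot \frac{1}{76} + 646\right) = -10084 + \left(-117 + 5776 + \frac{12}{19} + 646\right) = -10084 + \frac{119807}{19} = - \frac{71789}{19}$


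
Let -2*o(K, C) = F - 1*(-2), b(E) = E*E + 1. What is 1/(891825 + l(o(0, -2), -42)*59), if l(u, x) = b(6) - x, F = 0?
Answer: 1/896486 ≈ 1.1155e-6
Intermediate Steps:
b(E) = 1 + E**2 (b(E) = E**2 + 1 = 1 + E**2)
o(K, C) = -1 (o(K, C) = -(0 - 1*(-2))/2 = -(0 + 2)/2 = -1/2*2 = -1)
l(u, x) = 37 - x (l(u, x) = (1 + 6**2) - x = (1 + 36) - x = 37 - x)
1/(891825 + l(o(0, -2), -42)*59) = 1/(891825 + (37 - 1*(-42))*59) = 1/(891825 + (37 + 42)*59) = 1/(891825 + 79*59) = 1/(891825 + 4661) = 1/896486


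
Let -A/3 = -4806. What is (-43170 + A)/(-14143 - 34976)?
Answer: 9584/16373 ≈ 0.58535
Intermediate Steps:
A = 14418 (A = -3*(-4806) = 14418)
(-43170 + A)/(-14143 - 34976) = (-43170 + 14418)/(-14143 - 34976) = -28752/(-49119) = -28752*(-1/49119) = 9584/16373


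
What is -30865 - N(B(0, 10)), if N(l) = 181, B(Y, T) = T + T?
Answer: -31046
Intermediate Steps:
B(Y, T) = 2*T
-30865 - N(B(0, 10)) = -30865 - 1*181 = -30865 - 181 = -31046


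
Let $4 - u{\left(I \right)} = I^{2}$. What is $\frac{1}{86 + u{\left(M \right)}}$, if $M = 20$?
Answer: $- \frac{1}{310} \approx -0.0032258$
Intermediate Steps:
$u{\left(I \right)} = 4 - I^{2}$
$\frac{1}{86 + u{\left(M \right)}} = \frac{1}{86 + \left(4 - 20^{2}\right)} = \frac{1}{86 + \left(4 - 400\right)} = \frac{1}{86 - 396} = \frac{1}{-310} = - \frac{1}{310}$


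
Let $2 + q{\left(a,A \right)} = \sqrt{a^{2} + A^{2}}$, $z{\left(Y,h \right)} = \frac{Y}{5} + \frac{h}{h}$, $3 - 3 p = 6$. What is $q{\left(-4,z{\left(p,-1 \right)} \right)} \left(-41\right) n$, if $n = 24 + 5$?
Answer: $2378 - \frac{4756 \sqrt{26}}{5} \approx -2472.2$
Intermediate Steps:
$p = -1$ ($p = 1 - 2 = -1$)
$z{\left(Y,h \right)} = 1 + \frac{Y}{5}$ ($z{\left(Y,h \right)} = Y \frac{1}{5} + 1 = \frac{Y}{5} + 1 = 1 + \frac{Y}{5}$)
$q{\left(a,A \right)} = -2 + \sqrt{A^{2} + a^{2}}$ ($q{\left(a,A \right)} = -2 + \sqrt{a^{2} + A^{2}} = -2 + \sqrt{A^{2} + a^{2}}$)
$n = 29$
$q{\left(-4,z{\left(p,-1 \right)} \right)} \left(-41\right) n = \left(-2 + \sqrt{\left(1 + \frac{1}{5} \left(-1\right)\right)^{2} + \left(-4\right)^{2}}\right) \left(-41\right) 29 = \left(-2 + \sqrt{\left(1 - \frac{1}{5}\right)^{2} + 16}\right) \left(-41\right) 29 = \left(-2 + \sqrt{\left(\frac{4}{5}\right)^{2} + 16}\right) \left(-41\right) 29 = \left(-2 + \sqrt{\frac{16}{25} + 16}\right) \left(-41\right) 29 = \left(-2 + \sqrt{\frac{416}{25}}\right) \left(-41\right) 29 = \left(-2 + \frac{4 \sqrt{26}}{5}\right) \left(-41\right) 29 = \left(82 - \frac{164 \sqrt{26}}{5}\right) 29 = 2378 - \frac{4756 \sqrt{26}}{5}$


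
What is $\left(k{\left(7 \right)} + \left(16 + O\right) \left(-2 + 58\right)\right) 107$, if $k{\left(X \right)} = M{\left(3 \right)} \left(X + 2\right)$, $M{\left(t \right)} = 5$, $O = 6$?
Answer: $136639$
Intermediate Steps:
$k{\left(X \right)} = 10 + 5 X$ ($k{\left(X \right)} = 5 \left(X + 2\right) = 5 \left(2 + X\right) = 10 + 5 X$)
$\left(k{\left(7 \right)} + \left(16 + O\right) \left(-2 + 58\right)\right) 107 = \left(\left(10 + 5 \cdot 7\right) + \left(16 + 6\right) \left(-2 + 58\right)\right) 107 = \left(\left(10 + 35\right) + 22 \cdot 56\right) 107 = \left(45 + 1232\right) 107 = 1277 \cdot 107 = 136639$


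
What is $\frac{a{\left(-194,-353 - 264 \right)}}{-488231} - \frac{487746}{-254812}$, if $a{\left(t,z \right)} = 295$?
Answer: $\frac{119028773893}{62203558786} \approx 1.9135$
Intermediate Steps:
$\frac{a{\left(-194,-353 - 264 \right)}}{-488231} - \frac{487746}{-254812} = \frac{295}{-488231} - \frac{487746}{-254812} = 295 \left(- \frac{1}{488231}\right) - - \frac{243873}{127406} = - \frac{295}{488231} + \frac{243873}{127406} = \frac{119028773893}{62203558786}$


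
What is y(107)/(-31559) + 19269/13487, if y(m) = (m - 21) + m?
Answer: 605507380/425636233 ≈ 1.4226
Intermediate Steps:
y(m) = -21 + 2*m (y(m) = (-21 + m) + m = -21 + 2*m)
y(107)/(-31559) + 19269/13487 = (-21 + 2*107)/(-31559) + 19269/13487 = (-21 + 214)*(-1/31559) + 19269*(1/13487) = 193*(-1/31559) + 19269/13487 = -193/31559 + 19269/13487 = 605507380/425636233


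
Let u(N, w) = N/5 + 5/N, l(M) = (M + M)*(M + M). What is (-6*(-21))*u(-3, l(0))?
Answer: -1428/5 ≈ -285.60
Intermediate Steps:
l(M) = 4*M² (l(M) = (2*M)*(2*M) = 4*M²)
u(N, w) = 5/N + N/5 (u(N, w) = N*(⅕) + 5/N = N/5 + 5/N = 5/N + N/5)
(-6*(-21))*u(-3, l(0)) = (-6*(-21))*(5/(-3) + (⅕)*(-3)) = 126*(5*(-⅓) - ⅗) = 126*(-5/3 - ⅗) = 126*(-34/15) = -1428/5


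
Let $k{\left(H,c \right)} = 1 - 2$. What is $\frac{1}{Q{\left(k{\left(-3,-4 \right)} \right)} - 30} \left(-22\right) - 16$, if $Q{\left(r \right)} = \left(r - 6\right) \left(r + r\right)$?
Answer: $- \frac{117}{8} \approx -14.625$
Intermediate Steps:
$k{\left(H,c \right)} = -1$
$Q{\left(r \right)} = 2 r \left(-6 + r\right)$ ($Q{\left(r \right)} = \left(-6 + r\right) 2 r = 2 r \left(-6 + r\right)$)
$\frac{1}{Q{\left(k{\left(-3,-4 \right)} \right)} - 30} \left(-22\right) - 16 = \frac{1}{2 \left(-1\right) \left(-6 - 1\right) - 30} \left(-22\right) - 16 = \frac{1}{2 \left(-1\right) \left(-7\right) - 30} \left(-22\right) - 16 = \frac{1}{14 - 30} \left(-22\right) - 16 = \frac{1}{-16} \left(-22\right) - 16 = \left(- \frac{1}{16}\right) \left(-22\right) - 16 = \frac{11}{8} - 16 = - \frac{117}{8}$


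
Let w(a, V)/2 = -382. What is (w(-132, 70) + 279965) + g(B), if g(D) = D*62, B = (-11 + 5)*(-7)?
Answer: 281805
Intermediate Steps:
w(a, V) = -764 (w(a, V) = 2*(-382) = -764)
B = 42 (B = -6*(-7) = 42)
g(D) = 62*D
(w(-132, 70) + 279965) + g(B) = (-764 + 279965) + 62*42 = 279201 + 2604 = 281805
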